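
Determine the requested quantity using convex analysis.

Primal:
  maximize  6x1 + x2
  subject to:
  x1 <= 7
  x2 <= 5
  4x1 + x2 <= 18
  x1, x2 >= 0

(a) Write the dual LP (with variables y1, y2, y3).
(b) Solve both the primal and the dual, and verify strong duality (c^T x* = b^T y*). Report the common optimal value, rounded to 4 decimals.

The standard primal-dual pair for 'max c^T x s.t. A x <= b, x >= 0' is:
  Dual:  min b^T y  s.t.  A^T y >= c,  y >= 0.

So the dual LP is:
  minimize  7y1 + 5y2 + 18y3
  subject to:
    y1 + 4y3 >= 6
    y2 + y3 >= 1
    y1, y2, y3 >= 0

Solving the primal: x* = (4.5, 0).
  primal value c^T x* = 27.
Solving the dual: y* = (0, 0, 1.5).
  dual value b^T y* = 27.
Strong duality: c^T x* = b^T y*. Confirmed.

27


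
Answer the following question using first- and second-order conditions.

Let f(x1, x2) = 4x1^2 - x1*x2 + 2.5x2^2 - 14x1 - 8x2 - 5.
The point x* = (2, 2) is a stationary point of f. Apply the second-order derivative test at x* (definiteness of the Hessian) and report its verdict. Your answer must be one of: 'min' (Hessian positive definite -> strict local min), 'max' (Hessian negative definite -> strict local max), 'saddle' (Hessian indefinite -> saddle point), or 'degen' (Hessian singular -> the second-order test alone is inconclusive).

Compute the Hessian H = grad^2 f:
  H = [[8, -1], [-1, 5]]
Verify stationarity: grad f(x*) = H x* + g = (0, 0).
Eigenvalues of H: 4.6972, 8.3028.
Both eigenvalues > 0, so H is positive definite -> x* is a strict local min.

min


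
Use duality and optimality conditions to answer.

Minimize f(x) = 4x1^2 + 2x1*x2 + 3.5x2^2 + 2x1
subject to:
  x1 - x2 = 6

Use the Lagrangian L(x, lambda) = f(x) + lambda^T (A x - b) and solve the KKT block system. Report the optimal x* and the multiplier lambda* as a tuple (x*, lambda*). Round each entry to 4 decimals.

Form the Lagrangian:
  L(x, lambda) = (1/2) x^T Q x + c^T x + lambda^T (A x - b)
Stationarity (grad_x L = 0): Q x + c + A^T lambda = 0.
Primal feasibility: A x = b.

This gives the KKT block system:
  [ Q   A^T ] [ x     ]   [-c ]
  [ A    0  ] [ lambda ] = [ b ]

Solving the linear system:
  x*      = (2.7368, -3.2632)
  lambda* = (-17.3684)
  f(x*)   = 54.8421

x* = (2.7368, -3.2632), lambda* = (-17.3684)


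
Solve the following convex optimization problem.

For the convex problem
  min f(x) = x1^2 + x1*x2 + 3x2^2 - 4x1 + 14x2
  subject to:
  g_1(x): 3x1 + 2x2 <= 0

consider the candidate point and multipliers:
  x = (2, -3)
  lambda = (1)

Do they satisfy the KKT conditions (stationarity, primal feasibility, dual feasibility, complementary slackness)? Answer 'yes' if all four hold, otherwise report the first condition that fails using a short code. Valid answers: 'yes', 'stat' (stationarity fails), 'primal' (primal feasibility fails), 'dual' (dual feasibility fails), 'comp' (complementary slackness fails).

Gradient of f: grad f(x) = Q x + c = (-3, -2)
Constraint values g_i(x) = a_i^T x - b_i:
  g_1((2, -3)) = 0
Stationarity residual: grad f(x) + sum_i lambda_i a_i = (0, 0)
  -> stationarity OK
Primal feasibility (all g_i <= 0): OK
Dual feasibility (all lambda_i >= 0): OK
Complementary slackness (lambda_i * g_i(x) = 0 for all i): OK

Verdict: yes, KKT holds.

yes


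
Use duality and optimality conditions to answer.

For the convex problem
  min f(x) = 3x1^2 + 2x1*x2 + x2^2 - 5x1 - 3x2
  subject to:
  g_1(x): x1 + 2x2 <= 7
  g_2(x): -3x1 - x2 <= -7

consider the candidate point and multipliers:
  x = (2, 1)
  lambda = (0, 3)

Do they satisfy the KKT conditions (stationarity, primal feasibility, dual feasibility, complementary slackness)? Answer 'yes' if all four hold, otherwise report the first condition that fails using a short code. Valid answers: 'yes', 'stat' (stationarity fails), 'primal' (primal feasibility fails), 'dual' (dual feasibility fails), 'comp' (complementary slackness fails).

Gradient of f: grad f(x) = Q x + c = (9, 3)
Constraint values g_i(x) = a_i^T x - b_i:
  g_1((2, 1)) = -3
  g_2((2, 1)) = 0
Stationarity residual: grad f(x) + sum_i lambda_i a_i = (0, 0)
  -> stationarity OK
Primal feasibility (all g_i <= 0): OK
Dual feasibility (all lambda_i >= 0): OK
Complementary slackness (lambda_i * g_i(x) = 0 for all i): OK

Verdict: yes, KKT holds.

yes


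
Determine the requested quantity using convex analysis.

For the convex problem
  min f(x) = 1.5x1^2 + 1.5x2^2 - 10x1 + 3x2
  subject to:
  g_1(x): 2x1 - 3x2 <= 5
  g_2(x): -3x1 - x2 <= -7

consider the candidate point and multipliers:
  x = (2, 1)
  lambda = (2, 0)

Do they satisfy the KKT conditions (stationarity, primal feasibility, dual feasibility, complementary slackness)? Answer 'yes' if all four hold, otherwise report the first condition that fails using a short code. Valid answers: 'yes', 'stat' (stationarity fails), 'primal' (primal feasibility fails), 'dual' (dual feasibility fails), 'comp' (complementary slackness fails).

Gradient of f: grad f(x) = Q x + c = (-4, 6)
Constraint values g_i(x) = a_i^T x - b_i:
  g_1((2, 1)) = -4
  g_2((2, 1)) = 0
Stationarity residual: grad f(x) + sum_i lambda_i a_i = (0, 0)
  -> stationarity OK
Primal feasibility (all g_i <= 0): OK
Dual feasibility (all lambda_i >= 0): OK
Complementary slackness (lambda_i * g_i(x) = 0 for all i): FAILS

Verdict: the first failing condition is complementary_slackness -> comp.

comp


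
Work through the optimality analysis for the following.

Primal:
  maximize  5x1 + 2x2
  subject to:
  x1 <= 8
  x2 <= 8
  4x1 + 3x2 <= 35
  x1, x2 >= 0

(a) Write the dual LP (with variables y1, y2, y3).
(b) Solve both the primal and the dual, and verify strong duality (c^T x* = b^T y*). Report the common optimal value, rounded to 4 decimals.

The standard primal-dual pair for 'max c^T x s.t. A x <= b, x >= 0' is:
  Dual:  min b^T y  s.t.  A^T y >= c,  y >= 0.

So the dual LP is:
  minimize  8y1 + 8y2 + 35y3
  subject to:
    y1 + 4y3 >= 5
    y2 + 3y3 >= 2
    y1, y2, y3 >= 0

Solving the primal: x* = (8, 1).
  primal value c^T x* = 42.
Solving the dual: y* = (2.3333, 0, 0.6667).
  dual value b^T y* = 42.
Strong duality: c^T x* = b^T y*. Confirmed.

42


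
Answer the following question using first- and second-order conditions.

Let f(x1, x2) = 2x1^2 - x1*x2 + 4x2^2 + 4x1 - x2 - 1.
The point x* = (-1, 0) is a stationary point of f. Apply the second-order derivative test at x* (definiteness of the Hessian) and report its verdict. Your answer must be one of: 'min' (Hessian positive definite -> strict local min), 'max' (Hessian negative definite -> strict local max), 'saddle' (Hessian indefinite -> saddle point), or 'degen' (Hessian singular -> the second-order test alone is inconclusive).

Compute the Hessian H = grad^2 f:
  H = [[4, -1], [-1, 8]]
Verify stationarity: grad f(x*) = H x* + g = (0, 0).
Eigenvalues of H: 3.7639, 8.2361.
Both eigenvalues > 0, so H is positive definite -> x* is a strict local min.

min


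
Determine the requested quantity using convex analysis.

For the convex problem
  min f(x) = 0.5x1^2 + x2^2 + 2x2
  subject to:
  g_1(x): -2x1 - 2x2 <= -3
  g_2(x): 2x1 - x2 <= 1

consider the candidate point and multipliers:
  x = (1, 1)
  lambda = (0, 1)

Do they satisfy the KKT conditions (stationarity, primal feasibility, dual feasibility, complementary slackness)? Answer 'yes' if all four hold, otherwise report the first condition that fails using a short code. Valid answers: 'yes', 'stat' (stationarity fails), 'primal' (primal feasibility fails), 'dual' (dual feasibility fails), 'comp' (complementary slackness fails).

Gradient of f: grad f(x) = Q x + c = (1, 4)
Constraint values g_i(x) = a_i^T x - b_i:
  g_1((1, 1)) = -1
  g_2((1, 1)) = 0
Stationarity residual: grad f(x) + sum_i lambda_i a_i = (3, 3)
  -> stationarity FAILS
Primal feasibility (all g_i <= 0): OK
Dual feasibility (all lambda_i >= 0): OK
Complementary slackness (lambda_i * g_i(x) = 0 for all i): OK

Verdict: the first failing condition is stationarity -> stat.

stat


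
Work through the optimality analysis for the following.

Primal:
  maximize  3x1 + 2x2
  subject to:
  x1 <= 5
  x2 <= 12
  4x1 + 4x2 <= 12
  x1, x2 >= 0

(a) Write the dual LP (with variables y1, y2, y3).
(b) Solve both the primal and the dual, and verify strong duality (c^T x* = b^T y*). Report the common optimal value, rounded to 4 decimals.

The standard primal-dual pair for 'max c^T x s.t. A x <= b, x >= 0' is:
  Dual:  min b^T y  s.t.  A^T y >= c,  y >= 0.

So the dual LP is:
  minimize  5y1 + 12y2 + 12y3
  subject to:
    y1 + 4y3 >= 3
    y2 + 4y3 >= 2
    y1, y2, y3 >= 0

Solving the primal: x* = (3, 0).
  primal value c^T x* = 9.
Solving the dual: y* = (0, 0, 0.75).
  dual value b^T y* = 9.
Strong duality: c^T x* = b^T y*. Confirmed.

9


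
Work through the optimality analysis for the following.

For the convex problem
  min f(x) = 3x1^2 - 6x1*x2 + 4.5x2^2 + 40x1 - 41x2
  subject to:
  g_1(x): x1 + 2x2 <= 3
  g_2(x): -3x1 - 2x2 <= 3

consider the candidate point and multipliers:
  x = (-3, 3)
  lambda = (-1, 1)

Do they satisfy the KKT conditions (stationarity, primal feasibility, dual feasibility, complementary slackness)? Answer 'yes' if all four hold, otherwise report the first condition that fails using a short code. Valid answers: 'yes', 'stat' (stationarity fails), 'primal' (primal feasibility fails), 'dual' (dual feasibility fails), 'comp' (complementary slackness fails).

Gradient of f: grad f(x) = Q x + c = (4, 4)
Constraint values g_i(x) = a_i^T x - b_i:
  g_1((-3, 3)) = 0
  g_2((-3, 3)) = 0
Stationarity residual: grad f(x) + sum_i lambda_i a_i = (0, 0)
  -> stationarity OK
Primal feasibility (all g_i <= 0): OK
Dual feasibility (all lambda_i >= 0): FAILS
Complementary slackness (lambda_i * g_i(x) = 0 for all i): OK

Verdict: the first failing condition is dual_feasibility -> dual.

dual


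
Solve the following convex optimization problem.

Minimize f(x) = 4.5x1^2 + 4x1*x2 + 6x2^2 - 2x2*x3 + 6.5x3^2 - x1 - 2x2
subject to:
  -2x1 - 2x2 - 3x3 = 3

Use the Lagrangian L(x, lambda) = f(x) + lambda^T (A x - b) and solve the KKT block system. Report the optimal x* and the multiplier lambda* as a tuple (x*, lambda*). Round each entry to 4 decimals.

Form the Lagrangian:
  L(x, lambda) = (1/2) x^T Q x + c^T x + lambda^T (A x - b)
Stationarity (grad_x L = 0): Q x + c + A^T lambda = 0.
Primal feasibility: A x = b.

This gives the KKT block system:
  [ Q   A^T ] [ x     ]   [-c ]
  [ A    0  ] [ lambda ] = [ b ]

Solving the linear system:
  x*      = (-0.3383, -0.24, -0.6144)
  lambda* = (-2.5025)
  f(x*)   = 4.1629

x* = (-0.3383, -0.24, -0.6144), lambda* = (-2.5025)


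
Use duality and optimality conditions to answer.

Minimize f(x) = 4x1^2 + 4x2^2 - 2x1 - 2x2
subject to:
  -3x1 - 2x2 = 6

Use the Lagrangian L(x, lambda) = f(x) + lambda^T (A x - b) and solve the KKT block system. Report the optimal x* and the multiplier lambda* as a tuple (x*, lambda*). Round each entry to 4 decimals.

Form the Lagrangian:
  L(x, lambda) = (1/2) x^T Q x + c^T x + lambda^T (A x - b)
Stationarity (grad_x L = 0): Q x + c + A^T lambda = 0.
Primal feasibility: A x = b.

This gives the KKT block system:
  [ Q   A^T ] [ x     ]   [-c ]
  [ A    0  ] [ lambda ] = [ b ]

Solving the linear system:
  x*      = (-1.4231, -0.8654)
  lambda* = (-4.4615)
  f(x*)   = 15.6731

x* = (-1.4231, -0.8654), lambda* = (-4.4615)


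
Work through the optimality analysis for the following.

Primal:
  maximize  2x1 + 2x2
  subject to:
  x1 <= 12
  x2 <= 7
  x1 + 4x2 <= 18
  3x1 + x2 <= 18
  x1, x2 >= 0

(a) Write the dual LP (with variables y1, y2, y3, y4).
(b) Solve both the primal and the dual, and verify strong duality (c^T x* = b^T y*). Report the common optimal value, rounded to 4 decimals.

The standard primal-dual pair for 'max c^T x s.t. A x <= b, x >= 0' is:
  Dual:  min b^T y  s.t.  A^T y >= c,  y >= 0.

So the dual LP is:
  minimize  12y1 + 7y2 + 18y3 + 18y4
  subject to:
    y1 + y3 + 3y4 >= 2
    y2 + 4y3 + y4 >= 2
    y1, y2, y3, y4 >= 0

Solving the primal: x* = (4.9091, 3.2727).
  primal value c^T x* = 16.3636.
Solving the dual: y* = (0, 0, 0.3636, 0.5455).
  dual value b^T y* = 16.3636.
Strong duality: c^T x* = b^T y*. Confirmed.

16.3636


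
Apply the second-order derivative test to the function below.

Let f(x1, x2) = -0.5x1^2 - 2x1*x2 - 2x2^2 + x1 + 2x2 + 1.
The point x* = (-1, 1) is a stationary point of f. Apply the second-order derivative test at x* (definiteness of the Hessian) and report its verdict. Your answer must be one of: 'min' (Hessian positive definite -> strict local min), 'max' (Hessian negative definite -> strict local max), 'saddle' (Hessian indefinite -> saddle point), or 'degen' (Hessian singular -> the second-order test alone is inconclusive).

Compute the Hessian H = grad^2 f:
  H = [[-1, -2], [-2, -4]]
Verify stationarity: grad f(x*) = H x* + g = (0, 0).
Eigenvalues of H: -5, 0.
H has a zero eigenvalue (singular; negative semidefinite but not definite), so H is neither positive definite, negative definite, nor indefinite. The second-order test alone is inconclusive -> degen.
(Indeed, f is constant along the null direction of H through x*, so x* is not a strict local extremum.)

degen


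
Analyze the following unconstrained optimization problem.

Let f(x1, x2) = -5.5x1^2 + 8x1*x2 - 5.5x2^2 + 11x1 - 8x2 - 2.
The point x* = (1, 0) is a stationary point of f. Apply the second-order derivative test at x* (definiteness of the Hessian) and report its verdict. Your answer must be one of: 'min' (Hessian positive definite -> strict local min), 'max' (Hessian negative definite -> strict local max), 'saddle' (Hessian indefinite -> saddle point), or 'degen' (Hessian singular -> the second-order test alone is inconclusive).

Compute the Hessian H = grad^2 f:
  H = [[-11, 8], [8, -11]]
Verify stationarity: grad f(x*) = H x* + g = (0, 0).
Eigenvalues of H: -19, -3.
Both eigenvalues < 0, so H is negative definite -> x* is a strict local max.

max


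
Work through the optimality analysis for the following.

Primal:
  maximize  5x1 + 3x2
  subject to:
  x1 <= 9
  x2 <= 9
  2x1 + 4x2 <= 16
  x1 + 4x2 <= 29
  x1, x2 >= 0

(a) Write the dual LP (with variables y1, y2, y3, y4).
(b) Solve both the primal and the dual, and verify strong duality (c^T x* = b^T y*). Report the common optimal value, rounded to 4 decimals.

The standard primal-dual pair for 'max c^T x s.t. A x <= b, x >= 0' is:
  Dual:  min b^T y  s.t.  A^T y >= c,  y >= 0.

So the dual LP is:
  minimize  9y1 + 9y2 + 16y3 + 29y4
  subject to:
    y1 + 2y3 + y4 >= 5
    y2 + 4y3 + 4y4 >= 3
    y1, y2, y3, y4 >= 0

Solving the primal: x* = (8, 0).
  primal value c^T x* = 40.
Solving the dual: y* = (0, 0, 2.5, 0).
  dual value b^T y* = 40.
Strong duality: c^T x* = b^T y*. Confirmed.

40


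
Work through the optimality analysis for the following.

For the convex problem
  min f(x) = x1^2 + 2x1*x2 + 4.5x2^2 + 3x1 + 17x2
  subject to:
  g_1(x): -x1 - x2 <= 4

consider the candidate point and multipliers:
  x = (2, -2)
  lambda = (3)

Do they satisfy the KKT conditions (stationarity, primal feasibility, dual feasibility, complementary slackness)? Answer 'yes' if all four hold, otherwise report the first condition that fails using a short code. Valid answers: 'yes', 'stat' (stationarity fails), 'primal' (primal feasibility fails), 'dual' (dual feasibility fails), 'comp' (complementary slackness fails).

Gradient of f: grad f(x) = Q x + c = (3, 3)
Constraint values g_i(x) = a_i^T x - b_i:
  g_1((2, -2)) = -4
Stationarity residual: grad f(x) + sum_i lambda_i a_i = (0, 0)
  -> stationarity OK
Primal feasibility (all g_i <= 0): OK
Dual feasibility (all lambda_i >= 0): OK
Complementary slackness (lambda_i * g_i(x) = 0 for all i): FAILS

Verdict: the first failing condition is complementary_slackness -> comp.

comp


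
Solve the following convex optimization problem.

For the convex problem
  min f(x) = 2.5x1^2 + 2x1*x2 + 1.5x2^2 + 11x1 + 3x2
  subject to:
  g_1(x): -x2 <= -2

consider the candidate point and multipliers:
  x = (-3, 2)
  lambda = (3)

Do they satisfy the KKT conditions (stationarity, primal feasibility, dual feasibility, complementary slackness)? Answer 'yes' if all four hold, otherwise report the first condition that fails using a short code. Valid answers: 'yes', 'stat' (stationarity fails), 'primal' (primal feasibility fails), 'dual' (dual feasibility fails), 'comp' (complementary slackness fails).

Gradient of f: grad f(x) = Q x + c = (0, 3)
Constraint values g_i(x) = a_i^T x - b_i:
  g_1((-3, 2)) = 0
Stationarity residual: grad f(x) + sum_i lambda_i a_i = (0, 0)
  -> stationarity OK
Primal feasibility (all g_i <= 0): OK
Dual feasibility (all lambda_i >= 0): OK
Complementary slackness (lambda_i * g_i(x) = 0 for all i): OK

Verdict: yes, KKT holds.

yes


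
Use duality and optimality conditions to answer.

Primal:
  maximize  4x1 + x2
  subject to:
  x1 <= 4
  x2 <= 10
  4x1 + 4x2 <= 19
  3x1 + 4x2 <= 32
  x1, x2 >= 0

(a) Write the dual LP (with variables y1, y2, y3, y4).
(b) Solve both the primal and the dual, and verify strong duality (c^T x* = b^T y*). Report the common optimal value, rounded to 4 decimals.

The standard primal-dual pair for 'max c^T x s.t. A x <= b, x >= 0' is:
  Dual:  min b^T y  s.t.  A^T y >= c,  y >= 0.

So the dual LP is:
  minimize  4y1 + 10y2 + 19y3 + 32y4
  subject to:
    y1 + 4y3 + 3y4 >= 4
    y2 + 4y3 + 4y4 >= 1
    y1, y2, y3, y4 >= 0

Solving the primal: x* = (4, 0.75).
  primal value c^T x* = 16.75.
Solving the dual: y* = (3, 0, 0.25, 0).
  dual value b^T y* = 16.75.
Strong duality: c^T x* = b^T y*. Confirmed.

16.75


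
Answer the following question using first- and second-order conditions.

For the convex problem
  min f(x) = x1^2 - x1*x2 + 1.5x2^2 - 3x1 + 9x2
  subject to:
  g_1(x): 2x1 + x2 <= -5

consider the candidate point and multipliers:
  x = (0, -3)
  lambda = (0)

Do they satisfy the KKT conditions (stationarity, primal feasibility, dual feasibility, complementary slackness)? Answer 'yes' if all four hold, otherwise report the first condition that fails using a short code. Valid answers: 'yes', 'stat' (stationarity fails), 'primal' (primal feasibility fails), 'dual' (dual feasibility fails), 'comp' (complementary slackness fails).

Gradient of f: grad f(x) = Q x + c = (0, 0)
Constraint values g_i(x) = a_i^T x - b_i:
  g_1((0, -3)) = 2
Stationarity residual: grad f(x) + sum_i lambda_i a_i = (0, 0)
  -> stationarity OK
Primal feasibility (all g_i <= 0): FAILS
Dual feasibility (all lambda_i >= 0): OK
Complementary slackness (lambda_i * g_i(x) = 0 for all i): OK

Verdict: the first failing condition is primal_feasibility -> primal.

primal


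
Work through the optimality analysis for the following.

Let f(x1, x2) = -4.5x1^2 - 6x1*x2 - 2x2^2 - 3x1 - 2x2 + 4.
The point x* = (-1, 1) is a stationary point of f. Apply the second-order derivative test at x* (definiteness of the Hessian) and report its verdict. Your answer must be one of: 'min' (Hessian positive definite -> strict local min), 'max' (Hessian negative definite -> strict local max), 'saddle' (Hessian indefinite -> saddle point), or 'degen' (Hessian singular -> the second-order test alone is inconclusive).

Compute the Hessian H = grad^2 f:
  H = [[-9, -6], [-6, -4]]
Verify stationarity: grad f(x*) = H x* + g = (0, 0).
Eigenvalues of H: -13, 0.
H has a zero eigenvalue (singular; negative semidefinite but not definite), so H is neither positive definite, negative definite, nor indefinite. The second-order test alone is inconclusive -> degen.
(Indeed, f is constant along the null direction of H through x*, so x* is not a strict local extremum.)

degen


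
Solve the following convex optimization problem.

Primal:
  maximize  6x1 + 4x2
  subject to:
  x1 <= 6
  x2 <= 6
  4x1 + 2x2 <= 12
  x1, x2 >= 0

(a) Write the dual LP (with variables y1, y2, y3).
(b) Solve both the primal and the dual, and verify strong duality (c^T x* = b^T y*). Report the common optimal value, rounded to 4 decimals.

The standard primal-dual pair for 'max c^T x s.t. A x <= b, x >= 0' is:
  Dual:  min b^T y  s.t.  A^T y >= c,  y >= 0.

So the dual LP is:
  minimize  6y1 + 6y2 + 12y3
  subject to:
    y1 + 4y3 >= 6
    y2 + 2y3 >= 4
    y1, y2, y3 >= 0

Solving the primal: x* = (0, 6).
  primal value c^T x* = 24.
Solving the dual: y* = (0, 1, 1.5).
  dual value b^T y* = 24.
Strong duality: c^T x* = b^T y*. Confirmed.

24


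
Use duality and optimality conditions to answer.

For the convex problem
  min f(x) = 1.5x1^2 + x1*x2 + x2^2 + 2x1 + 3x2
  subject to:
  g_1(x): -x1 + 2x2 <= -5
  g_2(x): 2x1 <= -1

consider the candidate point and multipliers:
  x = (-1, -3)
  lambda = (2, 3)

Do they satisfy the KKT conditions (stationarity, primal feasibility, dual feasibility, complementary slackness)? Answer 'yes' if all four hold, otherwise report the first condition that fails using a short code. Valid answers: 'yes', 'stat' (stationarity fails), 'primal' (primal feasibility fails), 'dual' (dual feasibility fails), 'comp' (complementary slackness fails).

Gradient of f: grad f(x) = Q x + c = (-4, -4)
Constraint values g_i(x) = a_i^T x - b_i:
  g_1((-1, -3)) = 0
  g_2((-1, -3)) = -1
Stationarity residual: grad f(x) + sum_i lambda_i a_i = (0, 0)
  -> stationarity OK
Primal feasibility (all g_i <= 0): OK
Dual feasibility (all lambda_i >= 0): OK
Complementary slackness (lambda_i * g_i(x) = 0 for all i): FAILS

Verdict: the first failing condition is complementary_slackness -> comp.

comp


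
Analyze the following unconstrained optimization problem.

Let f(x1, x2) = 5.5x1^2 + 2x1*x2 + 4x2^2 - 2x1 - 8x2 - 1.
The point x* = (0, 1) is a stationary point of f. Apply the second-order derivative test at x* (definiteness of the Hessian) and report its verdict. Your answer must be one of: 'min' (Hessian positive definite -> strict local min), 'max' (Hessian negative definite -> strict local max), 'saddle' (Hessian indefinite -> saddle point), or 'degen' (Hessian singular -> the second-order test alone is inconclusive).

Compute the Hessian H = grad^2 f:
  H = [[11, 2], [2, 8]]
Verify stationarity: grad f(x*) = H x* + g = (0, 0).
Eigenvalues of H: 7, 12.
Both eigenvalues > 0, so H is positive definite -> x* is a strict local min.

min


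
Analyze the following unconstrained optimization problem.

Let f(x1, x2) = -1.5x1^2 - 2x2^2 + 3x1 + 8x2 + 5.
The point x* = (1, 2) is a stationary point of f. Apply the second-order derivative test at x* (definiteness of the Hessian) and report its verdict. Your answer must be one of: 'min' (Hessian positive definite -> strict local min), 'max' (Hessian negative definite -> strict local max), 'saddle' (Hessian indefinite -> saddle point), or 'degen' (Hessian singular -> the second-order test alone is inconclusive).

Compute the Hessian H = grad^2 f:
  H = [[-3, 0], [0, -4]]
Verify stationarity: grad f(x*) = H x* + g = (0, 0).
Eigenvalues of H: -4, -3.
Both eigenvalues < 0, so H is negative definite -> x* is a strict local max.

max


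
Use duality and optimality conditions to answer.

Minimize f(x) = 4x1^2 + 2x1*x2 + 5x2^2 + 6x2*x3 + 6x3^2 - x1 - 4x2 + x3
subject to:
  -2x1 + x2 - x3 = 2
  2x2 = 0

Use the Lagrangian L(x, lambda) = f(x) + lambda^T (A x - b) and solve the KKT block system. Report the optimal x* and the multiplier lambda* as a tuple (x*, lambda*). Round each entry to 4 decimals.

Form the Lagrangian:
  L(x, lambda) = (1/2) x^T Q x + c^T x + lambda^T (A x - b)
Stationarity (grad_x L = 0): Q x + c + A^T lambda = 0.
Primal feasibility: A x = b.

This gives the KKT block system:
  [ Q   A^T ] [ x     ]   [-c ]
  [ A    0  ] [ lambda ] = [ b ]

Solving the linear system:
  x*      = (-0.8036, 0, -0.3929)
  lambda* = (-3.7143, 5.8393)
  f(x*)   = 3.9196

x* = (-0.8036, 0, -0.3929), lambda* = (-3.7143, 5.8393)


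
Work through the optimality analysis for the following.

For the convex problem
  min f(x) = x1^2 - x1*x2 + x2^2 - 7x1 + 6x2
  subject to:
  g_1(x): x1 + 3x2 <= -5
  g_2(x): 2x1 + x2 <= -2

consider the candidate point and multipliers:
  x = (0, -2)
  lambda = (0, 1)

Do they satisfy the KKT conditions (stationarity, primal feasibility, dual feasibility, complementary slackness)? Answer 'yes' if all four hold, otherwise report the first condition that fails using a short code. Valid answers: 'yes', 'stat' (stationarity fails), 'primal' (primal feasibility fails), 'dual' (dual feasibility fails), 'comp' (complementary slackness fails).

Gradient of f: grad f(x) = Q x + c = (-5, 2)
Constraint values g_i(x) = a_i^T x - b_i:
  g_1((0, -2)) = -1
  g_2((0, -2)) = 0
Stationarity residual: grad f(x) + sum_i lambda_i a_i = (-3, 3)
  -> stationarity FAILS
Primal feasibility (all g_i <= 0): OK
Dual feasibility (all lambda_i >= 0): OK
Complementary slackness (lambda_i * g_i(x) = 0 for all i): OK

Verdict: the first failing condition is stationarity -> stat.

stat


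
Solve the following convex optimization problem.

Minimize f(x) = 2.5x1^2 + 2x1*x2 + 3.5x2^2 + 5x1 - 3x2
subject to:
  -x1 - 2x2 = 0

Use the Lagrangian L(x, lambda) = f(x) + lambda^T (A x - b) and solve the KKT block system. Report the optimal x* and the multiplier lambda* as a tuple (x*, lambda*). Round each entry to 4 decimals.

Form the Lagrangian:
  L(x, lambda) = (1/2) x^T Q x + c^T x + lambda^T (A x - b)
Stationarity (grad_x L = 0): Q x + c + A^T lambda = 0.
Primal feasibility: A x = b.

This gives the KKT block system:
  [ Q   A^T ] [ x     ]   [-c ]
  [ A    0  ] [ lambda ] = [ b ]

Solving the linear system:
  x*      = (-1.3684, 0.6842)
  lambda* = (-0.4737)
  f(x*)   = -4.4474

x* = (-1.3684, 0.6842), lambda* = (-0.4737)


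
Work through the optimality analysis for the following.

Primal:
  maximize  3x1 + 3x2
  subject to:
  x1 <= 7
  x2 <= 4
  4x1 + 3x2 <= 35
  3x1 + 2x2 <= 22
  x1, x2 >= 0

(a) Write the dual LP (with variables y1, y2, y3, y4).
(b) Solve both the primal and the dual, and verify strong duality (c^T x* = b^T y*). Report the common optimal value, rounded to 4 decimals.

The standard primal-dual pair for 'max c^T x s.t. A x <= b, x >= 0' is:
  Dual:  min b^T y  s.t.  A^T y >= c,  y >= 0.

So the dual LP is:
  minimize  7y1 + 4y2 + 35y3 + 22y4
  subject to:
    y1 + 4y3 + 3y4 >= 3
    y2 + 3y3 + 2y4 >= 3
    y1, y2, y3, y4 >= 0

Solving the primal: x* = (4.6667, 4).
  primal value c^T x* = 26.
Solving the dual: y* = (0, 1, 0, 1).
  dual value b^T y* = 26.
Strong duality: c^T x* = b^T y*. Confirmed.

26


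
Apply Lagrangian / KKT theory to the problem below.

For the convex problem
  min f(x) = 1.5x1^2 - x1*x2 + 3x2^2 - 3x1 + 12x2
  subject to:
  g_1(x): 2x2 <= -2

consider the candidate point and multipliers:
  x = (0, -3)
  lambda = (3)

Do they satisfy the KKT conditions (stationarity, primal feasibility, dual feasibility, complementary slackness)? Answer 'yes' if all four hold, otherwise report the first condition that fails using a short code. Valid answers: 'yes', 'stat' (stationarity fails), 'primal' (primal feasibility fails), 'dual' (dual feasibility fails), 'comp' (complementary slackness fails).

Gradient of f: grad f(x) = Q x + c = (0, -6)
Constraint values g_i(x) = a_i^T x - b_i:
  g_1((0, -3)) = -4
Stationarity residual: grad f(x) + sum_i lambda_i a_i = (0, 0)
  -> stationarity OK
Primal feasibility (all g_i <= 0): OK
Dual feasibility (all lambda_i >= 0): OK
Complementary slackness (lambda_i * g_i(x) = 0 for all i): FAILS

Verdict: the first failing condition is complementary_slackness -> comp.

comp


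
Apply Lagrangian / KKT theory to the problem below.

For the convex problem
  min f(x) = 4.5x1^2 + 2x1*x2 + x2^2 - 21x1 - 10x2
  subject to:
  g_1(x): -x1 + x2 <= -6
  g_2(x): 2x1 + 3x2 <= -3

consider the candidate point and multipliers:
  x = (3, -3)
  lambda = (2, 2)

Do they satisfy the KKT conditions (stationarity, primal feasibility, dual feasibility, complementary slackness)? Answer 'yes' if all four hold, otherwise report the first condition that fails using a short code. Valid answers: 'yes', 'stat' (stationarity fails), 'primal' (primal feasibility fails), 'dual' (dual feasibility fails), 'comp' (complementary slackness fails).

Gradient of f: grad f(x) = Q x + c = (0, -10)
Constraint values g_i(x) = a_i^T x - b_i:
  g_1((3, -3)) = 0
  g_2((3, -3)) = 0
Stationarity residual: grad f(x) + sum_i lambda_i a_i = (2, -2)
  -> stationarity FAILS
Primal feasibility (all g_i <= 0): OK
Dual feasibility (all lambda_i >= 0): OK
Complementary slackness (lambda_i * g_i(x) = 0 for all i): OK

Verdict: the first failing condition is stationarity -> stat.

stat


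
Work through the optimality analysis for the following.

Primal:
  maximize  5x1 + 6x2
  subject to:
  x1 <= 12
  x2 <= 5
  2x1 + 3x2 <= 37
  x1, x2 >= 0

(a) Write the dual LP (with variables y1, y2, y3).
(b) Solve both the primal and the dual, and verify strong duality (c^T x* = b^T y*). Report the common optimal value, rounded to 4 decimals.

The standard primal-dual pair for 'max c^T x s.t. A x <= b, x >= 0' is:
  Dual:  min b^T y  s.t.  A^T y >= c,  y >= 0.

So the dual LP is:
  minimize  12y1 + 5y2 + 37y3
  subject to:
    y1 + 2y3 >= 5
    y2 + 3y3 >= 6
    y1, y2, y3 >= 0

Solving the primal: x* = (12, 4.3333).
  primal value c^T x* = 86.
Solving the dual: y* = (1, 0, 2).
  dual value b^T y* = 86.
Strong duality: c^T x* = b^T y*. Confirmed.

86


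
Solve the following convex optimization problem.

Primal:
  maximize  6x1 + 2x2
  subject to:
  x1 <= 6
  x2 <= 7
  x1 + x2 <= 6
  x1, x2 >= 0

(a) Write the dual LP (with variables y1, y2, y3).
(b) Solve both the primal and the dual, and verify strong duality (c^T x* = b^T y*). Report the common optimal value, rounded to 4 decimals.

The standard primal-dual pair for 'max c^T x s.t. A x <= b, x >= 0' is:
  Dual:  min b^T y  s.t.  A^T y >= c,  y >= 0.

So the dual LP is:
  minimize  6y1 + 7y2 + 6y3
  subject to:
    y1 + y3 >= 6
    y2 + y3 >= 2
    y1, y2, y3 >= 0

Solving the primal: x* = (6, 0).
  primal value c^T x* = 36.
Solving the dual: y* = (4, 0, 2).
  dual value b^T y* = 36.
Strong duality: c^T x* = b^T y*. Confirmed.

36


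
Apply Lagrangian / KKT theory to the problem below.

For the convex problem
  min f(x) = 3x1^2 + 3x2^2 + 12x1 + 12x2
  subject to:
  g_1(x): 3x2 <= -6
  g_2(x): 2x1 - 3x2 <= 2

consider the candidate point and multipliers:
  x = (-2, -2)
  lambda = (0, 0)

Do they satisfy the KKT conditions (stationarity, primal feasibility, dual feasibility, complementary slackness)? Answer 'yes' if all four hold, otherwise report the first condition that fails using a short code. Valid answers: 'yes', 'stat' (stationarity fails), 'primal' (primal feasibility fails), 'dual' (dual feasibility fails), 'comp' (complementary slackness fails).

Gradient of f: grad f(x) = Q x + c = (0, 0)
Constraint values g_i(x) = a_i^T x - b_i:
  g_1((-2, -2)) = 0
  g_2((-2, -2)) = 0
Stationarity residual: grad f(x) + sum_i lambda_i a_i = (0, 0)
  -> stationarity OK
Primal feasibility (all g_i <= 0): OK
Dual feasibility (all lambda_i >= 0): OK
Complementary slackness (lambda_i * g_i(x) = 0 for all i): OK

Verdict: yes, KKT holds.

yes


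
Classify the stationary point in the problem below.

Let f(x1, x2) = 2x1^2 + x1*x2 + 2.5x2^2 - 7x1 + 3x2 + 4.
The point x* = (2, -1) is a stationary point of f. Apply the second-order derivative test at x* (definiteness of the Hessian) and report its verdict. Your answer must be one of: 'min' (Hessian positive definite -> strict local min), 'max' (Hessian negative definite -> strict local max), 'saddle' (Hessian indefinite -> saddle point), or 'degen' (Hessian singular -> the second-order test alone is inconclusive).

Compute the Hessian H = grad^2 f:
  H = [[4, 1], [1, 5]]
Verify stationarity: grad f(x*) = H x* + g = (0, 0).
Eigenvalues of H: 3.382, 5.618.
Both eigenvalues > 0, so H is positive definite -> x* is a strict local min.

min


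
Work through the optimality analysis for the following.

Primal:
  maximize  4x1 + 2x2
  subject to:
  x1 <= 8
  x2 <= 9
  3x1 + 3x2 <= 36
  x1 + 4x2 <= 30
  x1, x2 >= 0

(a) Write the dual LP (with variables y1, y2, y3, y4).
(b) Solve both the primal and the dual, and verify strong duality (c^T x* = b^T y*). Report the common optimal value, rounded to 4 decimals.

The standard primal-dual pair for 'max c^T x s.t. A x <= b, x >= 0' is:
  Dual:  min b^T y  s.t.  A^T y >= c,  y >= 0.

So the dual LP is:
  minimize  8y1 + 9y2 + 36y3 + 30y4
  subject to:
    y1 + 3y3 + y4 >= 4
    y2 + 3y3 + 4y4 >= 2
    y1, y2, y3, y4 >= 0

Solving the primal: x* = (8, 4).
  primal value c^T x* = 40.
Solving the dual: y* = (2, 0, 0.6667, 0).
  dual value b^T y* = 40.
Strong duality: c^T x* = b^T y*. Confirmed.

40


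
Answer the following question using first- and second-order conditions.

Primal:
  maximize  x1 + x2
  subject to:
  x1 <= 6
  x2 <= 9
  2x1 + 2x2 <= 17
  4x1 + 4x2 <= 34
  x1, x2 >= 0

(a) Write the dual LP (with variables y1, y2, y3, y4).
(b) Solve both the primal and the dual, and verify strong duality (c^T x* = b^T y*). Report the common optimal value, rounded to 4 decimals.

The standard primal-dual pair for 'max c^T x s.t. A x <= b, x >= 0' is:
  Dual:  min b^T y  s.t.  A^T y >= c,  y >= 0.

So the dual LP is:
  minimize  6y1 + 9y2 + 17y3 + 34y4
  subject to:
    y1 + 2y3 + 4y4 >= 1
    y2 + 2y3 + 4y4 >= 1
    y1, y2, y3, y4 >= 0

Solving the primal: x* = (0, 8.5).
  primal value c^T x* = 8.5.
Solving the dual: y* = (0, 0, 0.5, 0).
  dual value b^T y* = 8.5.
Strong duality: c^T x* = b^T y*. Confirmed.

8.5


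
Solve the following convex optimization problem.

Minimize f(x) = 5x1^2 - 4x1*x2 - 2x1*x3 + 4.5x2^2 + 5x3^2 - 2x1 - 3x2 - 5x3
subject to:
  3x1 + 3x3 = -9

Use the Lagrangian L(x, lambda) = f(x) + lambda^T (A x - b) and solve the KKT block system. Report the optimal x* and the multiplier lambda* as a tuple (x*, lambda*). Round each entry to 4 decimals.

Form the Lagrangian:
  L(x, lambda) = (1/2) x^T Q x + c^T x + lambda^T (A x - b)
Stationarity (grad_x L = 0): Q x + c + A^T lambda = 0.
Primal feasibility: A x = b.

This gives the KKT block system:
  [ Q   A^T ] [ x     ]   [-c ]
  [ A    0  ] [ lambda ] = [ b ]

Solving the linear system:
  x*      = (-1.695, -0.42, -1.305)
  lambda* = (4.8867)
  f(x*)   = 27.5775

x* = (-1.695, -0.42, -1.305), lambda* = (4.8867)


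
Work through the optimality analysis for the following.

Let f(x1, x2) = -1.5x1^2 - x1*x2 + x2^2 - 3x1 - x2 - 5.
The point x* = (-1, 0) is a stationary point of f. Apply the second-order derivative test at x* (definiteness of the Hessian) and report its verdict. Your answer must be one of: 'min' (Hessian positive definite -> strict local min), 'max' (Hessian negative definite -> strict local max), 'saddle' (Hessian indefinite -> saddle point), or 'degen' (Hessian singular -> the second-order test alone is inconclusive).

Compute the Hessian H = grad^2 f:
  H = [[-3, -1], [-1, 2]]
Verify stationarity: grad f(x*) = H x* + g = (0, 0).
Eigenvalues of H: -3.1926, 2.1926.
Eigenvalues have mixed signs, so H is indefinite -> x* is a saddle point.

saddle


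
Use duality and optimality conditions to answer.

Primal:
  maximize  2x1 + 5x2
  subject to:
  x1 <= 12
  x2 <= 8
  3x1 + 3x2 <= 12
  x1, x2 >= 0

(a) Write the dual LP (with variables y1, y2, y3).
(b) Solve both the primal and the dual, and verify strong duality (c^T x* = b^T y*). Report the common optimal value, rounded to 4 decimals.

The standard primal-dual pair for 'max c^T x s.t. A x <= b, x >= 0' is:
  Dual:  min b^T y  s.t.  A^T y >= c,  y >= 0.

So the dual LP is:
  minimize  12y1 + 8y2 + 12y3
  subject to:
    y1 + 3y3 >= 2
    y2 + 3y3 >= 5
    y1, y2, y3 >= 0

Solving the primal: x* = (0, 4).
  primal value c^T x* = 20.
Solving the dual: y* = (0, 0, 1.6667).
  dual value b^T y* = 20.
Strong duality: c^T x* = b^T y*. Confirmed.

20


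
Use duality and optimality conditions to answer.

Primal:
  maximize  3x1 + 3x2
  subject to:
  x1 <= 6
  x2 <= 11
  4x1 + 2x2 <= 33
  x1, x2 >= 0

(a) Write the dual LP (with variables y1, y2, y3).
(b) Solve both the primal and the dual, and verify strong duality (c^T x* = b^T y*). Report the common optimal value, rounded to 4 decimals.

The standard primal-dual pair for 'max c^T x s.t. A x <= b, x >= 0' is:
  Dual:  min b^T y  s.t.  A^T y >= c,  y >= 0.

So the dual LP is:
  minimize  6y1 + 11y2 + 33y3
  subject to:
    y1 + 4y3 >= 3
    y2 + 2y3 >= 3
    y1, y2, y3 >= 0

Solving the primal: x* = (2.75, 11).
  primal value c^T x* = 41.25.
Solving the dual: y* = (0, 1.5, 0.75).
  dual value b^T y* = 41.25.
Strong duality: c^T x* = b^T y*. Confirmed.

41.25


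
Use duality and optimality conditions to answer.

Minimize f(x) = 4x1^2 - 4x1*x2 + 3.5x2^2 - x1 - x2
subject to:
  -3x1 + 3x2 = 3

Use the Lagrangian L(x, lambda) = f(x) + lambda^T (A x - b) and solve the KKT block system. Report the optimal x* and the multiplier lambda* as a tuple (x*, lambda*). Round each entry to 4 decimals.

Form the Lagrangian:
  L(x, lambda) = (1/2) x^T Q x + c^T x + lambda^T (A x - b)
Stationarity (grad_x L = 0): Q x + c + A^T lambda = 0.
Primal feasibility: A x = b.

This gives the KKT block system:
  [ Q   A^T ] [ x     ]   [-c ]
  [ A    0  ] [ lambda ] = [ b ]

Solving the linear system:
  x*      = (-0.1429, 0.8571)
  lambda* = (-1.8571)
  f(x*)   = 2.4286

x* = (-0.1429, 0.8571), lambda* = (-1.8571)


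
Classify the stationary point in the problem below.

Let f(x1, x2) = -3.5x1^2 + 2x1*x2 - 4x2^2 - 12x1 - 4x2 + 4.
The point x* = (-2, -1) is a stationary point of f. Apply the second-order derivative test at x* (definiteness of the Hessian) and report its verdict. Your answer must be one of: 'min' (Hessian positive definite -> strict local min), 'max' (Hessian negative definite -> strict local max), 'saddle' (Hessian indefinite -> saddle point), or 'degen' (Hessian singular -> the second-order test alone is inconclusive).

Compute the Hessian H = grad^2 f:
  H = [[-7, 2], [2, -8]]
Verify stationarity: grad f(x*) = H x* + g = (0, 0).
Eigenvalues of H: -9.5616, -5.4384.
Both eigenvalues < 0, so H is negative definite -> x* is a strict local max.

max


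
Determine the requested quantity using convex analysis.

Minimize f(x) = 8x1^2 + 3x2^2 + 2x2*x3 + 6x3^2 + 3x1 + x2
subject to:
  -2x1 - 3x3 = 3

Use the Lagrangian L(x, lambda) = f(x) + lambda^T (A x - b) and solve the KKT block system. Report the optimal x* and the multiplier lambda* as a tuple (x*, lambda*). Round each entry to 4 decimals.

Form the Lagrangian:
  L(x, lambda) = (1/2) x^T Q x + c^T x + lambda^T (A x - b)
Stationarity (grad_x L = 0): Q x + c + A^T lambda = 0.
Primal feasibility: A x = b.

This gives the KKT block system:
  [ Q   A^T ] [ x     ]   [-c ]
  [ A    0  ] [ lambda ] = [ b ]

Solving the linear system:
  x*      = (-0.5123, 0.0528, -0.6585)
  lambda* = (-2.5986)
  f(x*)   = 3.1558

x* = (-0.5123, 0.0528, -0.6585), lambda* = (-2.5986)


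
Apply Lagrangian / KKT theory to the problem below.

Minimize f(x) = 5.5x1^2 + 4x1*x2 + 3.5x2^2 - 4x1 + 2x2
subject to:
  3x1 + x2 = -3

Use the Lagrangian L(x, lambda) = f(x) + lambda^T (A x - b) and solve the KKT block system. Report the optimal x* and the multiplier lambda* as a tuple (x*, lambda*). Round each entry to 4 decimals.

Form the Lagrangian:
  L(x, lambda) = (1/2) x^T Q x + c^T x + lambda^T (A x - b)
Stationarity (grad_x L = 0): Q x + c + A^T lambda = 0.
Primal feasibility: A x = b.

This gives the KKT block system:
  [ Q   A^T ] [ x     ]   [-c ]
  [ A    0  ] [ lambda ] = [ b ]

Solving the linear system:
  x*      = (-0.82, -0.54)
  lambda* = (5.06)
  f(x*)   = 8.69

x* = (-0.82, -0.54), lambda* = (5.06)


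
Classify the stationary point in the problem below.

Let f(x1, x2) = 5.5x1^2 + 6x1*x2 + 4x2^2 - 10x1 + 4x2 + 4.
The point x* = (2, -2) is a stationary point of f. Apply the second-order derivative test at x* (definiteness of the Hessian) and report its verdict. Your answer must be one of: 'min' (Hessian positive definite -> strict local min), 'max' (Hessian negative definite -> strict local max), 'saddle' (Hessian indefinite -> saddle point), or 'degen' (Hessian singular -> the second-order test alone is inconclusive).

Compute the Hessian H = grad^2 f:
  H = [[11, 6], [6, 8]]
Verify stationarity: grad f(x*) = H x* + g = (0, 0).
Eigenvalues of H: 3.3153, 15.6847.
Both eigenvalues > 0, so H is positive definite -> x* is a strict local min.

min


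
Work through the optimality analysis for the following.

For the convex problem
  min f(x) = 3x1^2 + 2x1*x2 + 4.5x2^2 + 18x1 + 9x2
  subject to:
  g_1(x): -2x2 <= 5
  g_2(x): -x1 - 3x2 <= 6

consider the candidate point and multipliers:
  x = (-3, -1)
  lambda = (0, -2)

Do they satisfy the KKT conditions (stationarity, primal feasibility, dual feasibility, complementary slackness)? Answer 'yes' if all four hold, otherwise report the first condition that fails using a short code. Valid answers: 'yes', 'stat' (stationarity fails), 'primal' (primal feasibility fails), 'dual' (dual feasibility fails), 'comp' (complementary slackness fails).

Gradient of f: grad f(x) = Q x + c = (-2, -6)
Constraint values g_i(x) = a_i^T x - b_i:
  g_1((-3, -1)) = -3
  g_2((-3, -1)) = 0
Stationarity residual: grad f(x) + sum_i lambda_i a_i = (0, 0)
  -> stationarity OK
Primal feasibility (all g_i <= 0): OK
Dual feasibility (all lambda_i >= 0): FAILS
Complementary slackness (lambda_i * g_i(x) = 0 for all i): OK

Verdict: the first failing condition is dual_feasibility -> dual.

dual
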